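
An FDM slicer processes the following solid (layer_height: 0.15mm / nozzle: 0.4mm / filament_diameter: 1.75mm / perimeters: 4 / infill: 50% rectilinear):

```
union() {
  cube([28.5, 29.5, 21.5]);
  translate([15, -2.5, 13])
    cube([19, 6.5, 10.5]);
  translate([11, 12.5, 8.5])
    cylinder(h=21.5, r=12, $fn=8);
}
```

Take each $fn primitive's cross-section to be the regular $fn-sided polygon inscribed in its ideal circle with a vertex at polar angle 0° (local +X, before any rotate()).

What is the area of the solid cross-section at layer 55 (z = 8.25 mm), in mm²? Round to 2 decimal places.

At z = 8.25 mm: the cube (footprint 28.5×29.5) is included at this height (area 840.75 mm²); the cube at (15, -2.5) is not intersected at this z (z outside [13, 23.5]); the cylinder at (11, 12.5) is not intersected at this z (z outside [8.5, 30]); Combining (union): only the 28.5×29.5 cube is present, so the union is just that shape — area = 840.75 mm². Overall, the cross-section is a single solid region. Net area = 840.75 mm².

840.75 mm²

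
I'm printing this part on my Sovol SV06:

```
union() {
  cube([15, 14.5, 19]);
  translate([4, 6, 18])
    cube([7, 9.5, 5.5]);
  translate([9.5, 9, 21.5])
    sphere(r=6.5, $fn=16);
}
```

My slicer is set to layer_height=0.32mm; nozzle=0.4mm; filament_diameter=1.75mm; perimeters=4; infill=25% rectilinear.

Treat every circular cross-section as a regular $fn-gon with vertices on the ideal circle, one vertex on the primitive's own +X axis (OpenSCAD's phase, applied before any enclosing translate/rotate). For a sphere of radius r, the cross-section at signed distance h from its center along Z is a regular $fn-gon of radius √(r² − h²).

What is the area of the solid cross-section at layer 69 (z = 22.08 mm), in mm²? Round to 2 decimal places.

At z = 22.08 mm: the cube does not reach this height (z outside [0, 19]); the cube at (4, 6) (footprint 7×9.5) is included at this height (area 66.50 mm²); the sphere at (9.5, 9): section is a regular 16-gon, circumradius = √(r²−h²) = √(6.5²−0.58²) = 6.474 (area = (16/2)·6.474²·sin(360°/16) = 128.32 mm²); Combining (union): the regions partially overlap — summed areas 194.82 mm² minus the doubly-counted overlap 60.59 mm² gives 134.23 mm² — area = 134.23 mm². Overall, the cross-section is a single solid region. Net area = 134.23 mm².

134.23 mm²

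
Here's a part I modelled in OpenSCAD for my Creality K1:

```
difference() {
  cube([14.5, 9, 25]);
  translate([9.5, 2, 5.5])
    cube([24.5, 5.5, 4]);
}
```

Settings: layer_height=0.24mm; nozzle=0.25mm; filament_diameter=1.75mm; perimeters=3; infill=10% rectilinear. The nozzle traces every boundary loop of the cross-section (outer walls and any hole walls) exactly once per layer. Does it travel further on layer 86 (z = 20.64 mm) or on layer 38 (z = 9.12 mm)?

layer 38 (z = 9.12 mm)

Layer 86 (z = 20.64): the 14.5×9 cube contributes its full rectangle (perimeter 47.00 mm); the cube at (9.5, 2) is not intersected at this z (z outside [5.5, 9.5]); Subtracting the remaining from the first: none of the subtracted shapes is present at this height, so the 14.5×9 cube is unchanged — boundary = 47.00 mm. So its perimeter = 47.00 mm. Layer 38 (z = 9.12): the cube is present — its section is the full 14.5×9 rectangle (perimeter 47.00 mm); the cube at (9.5, 2) (footprint 24.5×5.5) is included at this height (perimeter 60.00 mm); Subtracting the remaining from the first: starting from the 14.5×9 cube, the 24.5×5.5 cube at (9.5, 2) partially overlaps it — only the 27.50 mm² overlap (of its 134.75 mm²) is removed, clipping the outline — boundary = 57.00 mm. So its perimeter = 57.00 mm. Layer 38 is larger (57.00 vs 47.00 mm).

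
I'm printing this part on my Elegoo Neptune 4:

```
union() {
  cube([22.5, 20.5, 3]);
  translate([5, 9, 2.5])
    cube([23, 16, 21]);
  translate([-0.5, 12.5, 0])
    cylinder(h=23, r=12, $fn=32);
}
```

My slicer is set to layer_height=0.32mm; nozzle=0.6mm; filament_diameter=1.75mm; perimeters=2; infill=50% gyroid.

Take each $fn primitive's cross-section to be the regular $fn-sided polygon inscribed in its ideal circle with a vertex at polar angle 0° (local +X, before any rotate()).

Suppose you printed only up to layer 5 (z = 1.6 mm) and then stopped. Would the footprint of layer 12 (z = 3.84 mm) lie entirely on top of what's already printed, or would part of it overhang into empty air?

part overhangs

Compare the two slices. At z = 1.6: the cube is present — its section is the full 22.5×20.5 rectangle (area 461.25 mm²); the cube at (5, 9) is not intersected at this z (z outside [2.5, 23.5]); the cylinder at (-0.5, 12.5): section is a regular 32-gon, circumradius r=12 (area = (32/2)·12.000²·sin(360°/32) = 449.49 mm²); Combining (union): the regions partially overlap — summed areas 910.74 mm² minus the doubly-counted overlap 190.36 mm² gives 720.38 mm² — area = 720.38 mm². At z = 3.84: the cube is absent (z outside [0, 3]); the 23×16 cube at (5, 9) contributes its full rectangle (area 368.00 mm²); the r=12 cylinder at (-0.5, 12.5) gives a regular 32-gon of circumradius 12 (constant along its height) (area = (32/2)·12.000²·sin(360°/32) = 449.49 mm²); Merging all regions: the regions partially overlap — summed areas 817.49 mm² minus the doubly-counted overlap 70.99 mm² gives 746.50 mm² — area = 746.50 mm². Checking containment: at z = 3.84 the cross-section extends beyond the z = 1.6 cross-section by about 161.74 mm².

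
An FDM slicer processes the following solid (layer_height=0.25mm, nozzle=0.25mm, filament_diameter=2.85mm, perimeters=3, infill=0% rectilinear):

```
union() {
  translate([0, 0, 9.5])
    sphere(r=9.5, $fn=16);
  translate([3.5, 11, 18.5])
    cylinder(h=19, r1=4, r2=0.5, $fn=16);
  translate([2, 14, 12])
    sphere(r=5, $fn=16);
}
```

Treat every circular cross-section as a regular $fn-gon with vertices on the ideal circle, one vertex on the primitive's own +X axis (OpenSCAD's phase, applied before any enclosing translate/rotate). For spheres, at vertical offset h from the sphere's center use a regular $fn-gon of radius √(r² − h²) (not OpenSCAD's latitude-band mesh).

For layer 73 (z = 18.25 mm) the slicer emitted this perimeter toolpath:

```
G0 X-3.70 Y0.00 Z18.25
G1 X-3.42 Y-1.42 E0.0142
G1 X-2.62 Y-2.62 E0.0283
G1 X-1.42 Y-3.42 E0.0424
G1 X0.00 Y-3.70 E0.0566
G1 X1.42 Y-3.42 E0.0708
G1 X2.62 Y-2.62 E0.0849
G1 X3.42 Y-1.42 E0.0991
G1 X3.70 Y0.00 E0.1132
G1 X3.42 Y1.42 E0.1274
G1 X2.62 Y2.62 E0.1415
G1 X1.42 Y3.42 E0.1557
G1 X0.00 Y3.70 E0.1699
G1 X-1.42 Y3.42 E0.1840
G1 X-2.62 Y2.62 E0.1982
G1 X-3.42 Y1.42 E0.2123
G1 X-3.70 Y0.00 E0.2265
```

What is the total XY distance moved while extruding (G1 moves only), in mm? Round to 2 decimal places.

Sum the Euclidean lengths of each G1 segment: total = 23.12 mm.

23.12 mm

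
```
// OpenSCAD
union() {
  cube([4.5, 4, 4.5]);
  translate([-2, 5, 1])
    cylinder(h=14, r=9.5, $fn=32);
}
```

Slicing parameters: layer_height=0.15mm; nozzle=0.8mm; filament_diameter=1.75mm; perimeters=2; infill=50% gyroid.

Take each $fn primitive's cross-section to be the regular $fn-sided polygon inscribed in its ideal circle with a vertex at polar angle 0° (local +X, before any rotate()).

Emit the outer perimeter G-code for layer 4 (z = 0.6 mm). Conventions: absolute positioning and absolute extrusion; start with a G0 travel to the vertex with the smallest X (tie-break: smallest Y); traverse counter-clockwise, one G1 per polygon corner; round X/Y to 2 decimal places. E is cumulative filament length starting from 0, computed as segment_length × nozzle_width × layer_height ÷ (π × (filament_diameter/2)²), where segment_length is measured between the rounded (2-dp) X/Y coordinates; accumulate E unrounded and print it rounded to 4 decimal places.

G0 X0.00 Y0.00 Z0.60
G1 X4.50 Y0.00 E0.2245
G1 X4.50 Y4.00 E0.4241
G1 X0.00 Y4.00 E0.6486
G1 X0.00 Y0.00 E0.8481

At z = 0.6 mm: the cube is present — its section is the full 4.5×4 rectangle; the cylinder at (-2, 5) is absent (z outside [1, 15]); Taking the union: only the 4.5×4 cube is present, so the union is just that shape — 1 connected region. The outline is a single polygon with 4 vertices. Extrusion per mm of travel: 0.8 × 0.15 / (π × 0.875²) = 0.049890. Accumulating E over each segment gives final E = 0.8481.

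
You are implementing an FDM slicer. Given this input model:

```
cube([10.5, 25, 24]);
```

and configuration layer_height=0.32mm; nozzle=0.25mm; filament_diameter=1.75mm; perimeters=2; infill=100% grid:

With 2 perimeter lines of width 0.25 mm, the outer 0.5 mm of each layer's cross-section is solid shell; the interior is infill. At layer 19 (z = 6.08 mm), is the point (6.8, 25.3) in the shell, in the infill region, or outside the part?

outside

At z = 6.08 mm: the cube (footprint 10.5×25) is included at this height. Overall, the cross-section is a single solid region. The nearest boundary edge runs (10.50, 25.00)→(0.00, 25.00); distance from the point to it = 0.30 mm. The point is not inside any of the regions above, so it lies outside the cross-section (0.30 mm from the nearest boundary).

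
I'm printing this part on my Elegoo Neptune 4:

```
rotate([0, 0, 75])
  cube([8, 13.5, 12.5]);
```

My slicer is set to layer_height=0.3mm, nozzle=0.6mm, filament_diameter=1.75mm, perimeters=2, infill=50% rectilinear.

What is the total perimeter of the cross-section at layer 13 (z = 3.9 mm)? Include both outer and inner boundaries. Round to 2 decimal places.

At z = 3.9 mm: the cube (footprint 8×13.5) is included at this height (perimeter 43.00 mm); (rotated 75° about Z; rotation is an isometry so areas/perimeters/island counts are preserved). Overall, the cross-section is a single solid region. Total boundary length (outer) = 43.00 mm.

43.00 mm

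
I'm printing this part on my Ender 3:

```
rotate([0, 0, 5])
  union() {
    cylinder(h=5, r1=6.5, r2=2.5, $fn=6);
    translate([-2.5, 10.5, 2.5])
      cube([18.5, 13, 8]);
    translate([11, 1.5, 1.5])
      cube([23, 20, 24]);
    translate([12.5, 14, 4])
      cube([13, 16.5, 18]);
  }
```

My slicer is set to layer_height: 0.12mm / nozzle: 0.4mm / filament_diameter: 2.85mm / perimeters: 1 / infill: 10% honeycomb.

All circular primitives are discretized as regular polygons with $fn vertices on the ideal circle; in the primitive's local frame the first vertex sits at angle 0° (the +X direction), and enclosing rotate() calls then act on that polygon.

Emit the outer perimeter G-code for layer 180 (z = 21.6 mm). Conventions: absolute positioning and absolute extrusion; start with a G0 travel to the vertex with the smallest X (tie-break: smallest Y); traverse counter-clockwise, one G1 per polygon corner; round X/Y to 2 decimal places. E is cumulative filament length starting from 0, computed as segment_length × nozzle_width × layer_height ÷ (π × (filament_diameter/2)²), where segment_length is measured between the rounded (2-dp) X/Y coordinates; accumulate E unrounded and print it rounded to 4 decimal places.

At z = 21.6 mm: the cone is not intersected at this z (z outside [0, 5]); the cube at (-2.5, 10.5) does not reach this height (z outside [2.5, 10.5]); the 23×20 cube at (11, 1.5) contributes its full rectangle; the cube at (12.5, 14) (footprint 13×16.5) is included at this height; Combining (union): the regions partially overlap (shared area 97.50 mm²), so overlapping operands fuse into one piece — 1 connected region; (rotated 5° about Z; rotation is an isometry so areas/perimeters/island counts are preserved). The outline is a single polygon with 8 vertices. Extrusion per mm of travel: 0.4 × 0.12 / (π × 1.425²) = 0.007524. Accumulating E over each segment gives final E = 0.7826.

G0 X9.08 Y22.38 Z21.60
G1 X10.83 Y2.45 E0.1505
G1 X33.74 Y4.46 E0.3236
G1 X32.00 Y24.38 E0.4740
G1 X23.53 Y23.64 E0.5380
G1 X22.74 Y32.61 E0.6058
G1 X9.79 Y31.47 E0.7036
G1 X10.58 Y22.51 E0.7713
G1 X9.08 Y22.38 E0.7826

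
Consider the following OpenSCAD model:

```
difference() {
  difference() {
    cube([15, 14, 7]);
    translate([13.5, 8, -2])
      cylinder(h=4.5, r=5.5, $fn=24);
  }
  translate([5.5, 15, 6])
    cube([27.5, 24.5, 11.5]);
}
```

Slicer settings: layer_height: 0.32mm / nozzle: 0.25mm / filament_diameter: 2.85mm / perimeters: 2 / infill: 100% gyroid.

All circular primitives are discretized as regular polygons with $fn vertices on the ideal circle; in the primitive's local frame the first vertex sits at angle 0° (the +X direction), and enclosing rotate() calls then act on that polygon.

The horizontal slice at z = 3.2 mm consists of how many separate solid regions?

At z = 3.2 mm: the cube (footprint 15×14) is included at this height; the cylinder at (13.5, 8) does not reach this height (z outside [-2, 2.5]); After the difference (first − rest): none of the subtracted shapes is present at this height, so the 15×14 cube is unchanged — 1 connected region; the cube at (5.5, 15) is absent (z outside [6, 17.5]); Taking the first minus the rest: none of the subtracted shapes is present at this height, so that combined region is unchanged — 1 connected region. The result has 1 disconnected region.

1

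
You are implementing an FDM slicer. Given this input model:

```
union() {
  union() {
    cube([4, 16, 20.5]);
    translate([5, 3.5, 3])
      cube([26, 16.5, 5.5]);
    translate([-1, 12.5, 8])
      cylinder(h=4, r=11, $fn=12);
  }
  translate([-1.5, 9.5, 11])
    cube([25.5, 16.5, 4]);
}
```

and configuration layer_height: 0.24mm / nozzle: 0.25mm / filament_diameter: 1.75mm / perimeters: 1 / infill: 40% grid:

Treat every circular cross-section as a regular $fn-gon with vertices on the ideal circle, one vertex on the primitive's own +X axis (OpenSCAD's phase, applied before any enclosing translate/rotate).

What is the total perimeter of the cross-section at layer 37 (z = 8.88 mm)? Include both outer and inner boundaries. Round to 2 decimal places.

72.79 mm

At z = 8.88 mm: the cube (footprint 4×16) is included at this height (perimeter 40.00 mm); the cube at (5, 3.5) does not reach this height (z outside [3, 8.5]); the r=11 cylinder at (-1, 12.5) contributes a regular 12-gon of circumradius 11 (perimeter = 2·12·11.000·sin(180°/12) = 68.33 mm); Merging all regions: the regions partially overlap (shared area 54.78 mm²), so the edge portions inside another operand are dropped and the merged outline is re-measured after clipping — boundary = 72.79 mm; the cube at (-1.5, 9.5) is absent (z outside [11, 15]); Combining (union): only the result so far is present, so the union is just that shape — boundary = 72.79 mm. Overall, the cross-section is a single solid region. Total boundary length (outer) = 72.79 mm.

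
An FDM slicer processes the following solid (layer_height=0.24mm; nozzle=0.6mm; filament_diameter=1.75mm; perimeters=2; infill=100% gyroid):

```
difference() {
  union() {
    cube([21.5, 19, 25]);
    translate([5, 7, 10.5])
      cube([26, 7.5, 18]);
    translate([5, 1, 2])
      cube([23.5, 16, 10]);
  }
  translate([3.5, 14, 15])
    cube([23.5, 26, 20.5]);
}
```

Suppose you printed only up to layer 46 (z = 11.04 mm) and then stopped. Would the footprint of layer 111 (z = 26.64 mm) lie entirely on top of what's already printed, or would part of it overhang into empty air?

Compare the two slices. At z = 11.04: the cube is present — its section is the full 21.5×19 rectangle (area 408.50 mm²); the cube at (5, 7) (footprint 26×7.5) is included at this height (area 195.00 mm²); the cube at (5, 1) (footprint 23.5×16) is included at this height (area 376.00 mm²); Merging all regions: the regions partially overlap — summed areas 979.50 mm² minus the doubly-counted overlap 440.25 mm² gives 539.25 mm² — area = 539.25 mm²; the cube at (3.5, 14) does not reach this height (z outside [15, 35.5]); Taking the first minus the rest: none of the subtracted shapes is present at this height, so that combined region is unchanged — area = 539.25 mm². At z = 26.64: the cube is absent (z outside [0, 25]); the cube at (5, 7) (footprint 26×7.5) is included at this height (area 195.00 mm²); the cube at (5, 1) is not intersected at this z (z outside [2, 12]); Merging all regions: only the 26×7.5 cube at (5, 7) is present, so the union is just that shape — area = 195.00 mm²; the cube at (3.5, 14) (footprint 23.5×26) is included at this height (area 611.00 mm²); After the difference (first − rest): starting from that combined region (195.00 mm²), the 23.5×26 cube at (3.5, 14) partially overlaps it — only the 11.00 mm² overlap (of its 611.00 mm²) is removed, clipping the outline — area = 184.00 mm². Checking containment: the cross-section at z = 26.64 is a subset of the cross-section at z = 11.04.

entirely on top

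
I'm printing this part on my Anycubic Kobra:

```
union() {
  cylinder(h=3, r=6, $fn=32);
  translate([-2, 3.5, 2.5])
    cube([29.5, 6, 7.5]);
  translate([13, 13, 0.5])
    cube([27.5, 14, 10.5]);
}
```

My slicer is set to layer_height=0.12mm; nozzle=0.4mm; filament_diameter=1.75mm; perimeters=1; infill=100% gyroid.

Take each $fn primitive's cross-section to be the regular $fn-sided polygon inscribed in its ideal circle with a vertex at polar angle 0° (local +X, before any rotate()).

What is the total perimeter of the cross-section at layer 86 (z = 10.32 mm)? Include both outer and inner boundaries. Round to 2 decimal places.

At z = 10.32 mm: the cylinder does not reach this height (z outside [0, 3]); the cube at (-2, 3.5) is absent (z outside [2.5, 10]); the cube at (13, 13) is present — its section is the full 27.5×14 rectangle (perimeter 83.00 mm); Merging all regions: only the 27.5×14 cube at (13, 13) is present, so the union is just that shape — boundary = 83.00 mm. Overall, the cross-section is a single solid region. Total boundary length (outer) = 83.00 mm.

83.00 mm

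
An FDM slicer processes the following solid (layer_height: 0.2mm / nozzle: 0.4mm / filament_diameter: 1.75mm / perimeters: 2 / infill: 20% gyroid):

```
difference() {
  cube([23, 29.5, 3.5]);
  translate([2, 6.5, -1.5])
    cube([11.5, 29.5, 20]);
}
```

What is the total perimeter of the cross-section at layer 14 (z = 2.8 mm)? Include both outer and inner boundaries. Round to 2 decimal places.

At z = 2.8 mm: the cube (footprint 23×29.5) is included at this height (perimeter 105.00 mm); the cube at (2, 6.5) is present — its section is the full 11.5×29.5 rectangle (perimeter 82.00 mm); After the difference (first − rest): starting from the 23×29.5 cube, the 11.5×29.5 cube at (2, 6.5) partially overlaps it — only the 264.50 mm² overlap (of its 339.25 mm²) is removed, clipping the outline — boundary = 151.00 mm. Overall, the cross-section is a single solid region. Total boundary length (outer) = 151.00 mm.

151.00 mm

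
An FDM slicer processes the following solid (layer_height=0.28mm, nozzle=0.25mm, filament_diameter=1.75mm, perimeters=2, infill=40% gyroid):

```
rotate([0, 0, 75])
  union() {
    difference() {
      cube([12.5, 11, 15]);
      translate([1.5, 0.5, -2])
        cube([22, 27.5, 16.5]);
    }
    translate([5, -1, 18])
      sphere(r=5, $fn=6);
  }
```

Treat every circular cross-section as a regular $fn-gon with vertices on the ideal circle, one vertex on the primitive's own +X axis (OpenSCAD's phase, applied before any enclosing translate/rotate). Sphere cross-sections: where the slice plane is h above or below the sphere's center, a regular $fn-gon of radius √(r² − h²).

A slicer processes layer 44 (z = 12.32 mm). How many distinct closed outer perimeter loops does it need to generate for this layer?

At z = 12.32 mm: the cube (footprint 12.5×11) is included at this height; the cube at (1.5, 0.5) is present — its section is the full 22×27.5 rectangle; Taking the first minus the rest: starting from the 12.5×11 cube, the 22×27.5 cube at (1.5, 0.5) partially overlaps it — only the 115.50 mm² overlap (of its 605.00 mm²) is removed, clipping the outline — 1 connected region; the sphere at (5, -1) is absent (|z−center|=5.680 > r=5); Taking the union: only that combined region is present, so the union is just that shape — 1 connected region; (rotated 75° about Z; rotation is an isometry so areas/perimeters/island counts are preserved). The result has 1 disconnected region.

1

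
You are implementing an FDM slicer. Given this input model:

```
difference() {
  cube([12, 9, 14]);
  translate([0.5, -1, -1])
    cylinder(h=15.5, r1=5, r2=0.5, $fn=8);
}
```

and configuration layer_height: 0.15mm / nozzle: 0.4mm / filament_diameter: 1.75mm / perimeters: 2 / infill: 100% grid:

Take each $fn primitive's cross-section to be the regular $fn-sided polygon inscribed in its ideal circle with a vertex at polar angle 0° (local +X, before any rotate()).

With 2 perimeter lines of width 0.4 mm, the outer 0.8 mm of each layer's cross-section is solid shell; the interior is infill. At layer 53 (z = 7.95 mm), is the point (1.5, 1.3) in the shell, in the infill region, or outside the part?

At z = 7.95 mm: the cube is present — its section is the full 12×9 rectangle; the cone at (0.5, -1): at t=0.577 of its height the radius interpolates to r₁+(r₂−r₁)t = 2.402, giving a regular 8-gon of that circumradius; Subtracting the remaining from the first: starting from the 12×9 cube, the cone at (0.5, -1) partially overlaps it — only the 2.53 mm² overlap (of its 16.31 mm²) is removed, clipping the outline — 1 connected region. Overall, the cross-section is a single solid region. The nearest boundary edge runs (2.20, 0.70)→(0.50, 1.40); distance from the point to it = 0.29 mm. The point is inside the cross-section, 0.29 mm from the nearest boundary — within the 0.8 mm shell band (2 × 0.4).

shell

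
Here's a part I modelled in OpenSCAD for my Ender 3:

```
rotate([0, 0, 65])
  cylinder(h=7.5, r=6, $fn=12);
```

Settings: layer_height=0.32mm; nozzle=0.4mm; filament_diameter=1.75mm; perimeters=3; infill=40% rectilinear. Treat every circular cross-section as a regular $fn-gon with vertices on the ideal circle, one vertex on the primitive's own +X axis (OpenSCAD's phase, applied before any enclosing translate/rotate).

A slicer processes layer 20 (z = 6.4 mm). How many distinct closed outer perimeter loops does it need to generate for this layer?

At z = 6.4 mm: the cylinder: section is a regular 12-gon, circumradius r=6; (whole slice rotated 65° about Z — lengths, areas and connectivity unchanged). The result has 1 disconnected region.

1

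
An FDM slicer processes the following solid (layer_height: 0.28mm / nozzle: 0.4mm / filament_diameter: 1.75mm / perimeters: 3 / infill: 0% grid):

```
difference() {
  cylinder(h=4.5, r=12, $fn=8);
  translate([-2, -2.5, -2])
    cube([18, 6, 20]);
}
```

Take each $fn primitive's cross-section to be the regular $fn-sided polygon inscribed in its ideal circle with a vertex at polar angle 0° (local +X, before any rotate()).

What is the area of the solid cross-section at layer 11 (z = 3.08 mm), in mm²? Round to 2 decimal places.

327.12 mm²

At z = 3.08 mm: the cylinder: section is a regular 8-gon, circumradius r=12 (area = (8/2)·12.000²·sin(360°/8) = 407.29 mm²); the cube at (-2, -2.5) (footprint 18×6) is included at this height (area 108.00 mm²); After the difference (first − rest): starting from the r=12 cylinder (407.29 mm²), the 18×6 cube at (-2, -2.5) partially overlaps it — only the 80.17 mm² overlap (of its 108.00 mm²) is removed, clipping the outline — area = 327.12 mm². Overall, the cross-section is a single solid region. Net area = 327.12 mm².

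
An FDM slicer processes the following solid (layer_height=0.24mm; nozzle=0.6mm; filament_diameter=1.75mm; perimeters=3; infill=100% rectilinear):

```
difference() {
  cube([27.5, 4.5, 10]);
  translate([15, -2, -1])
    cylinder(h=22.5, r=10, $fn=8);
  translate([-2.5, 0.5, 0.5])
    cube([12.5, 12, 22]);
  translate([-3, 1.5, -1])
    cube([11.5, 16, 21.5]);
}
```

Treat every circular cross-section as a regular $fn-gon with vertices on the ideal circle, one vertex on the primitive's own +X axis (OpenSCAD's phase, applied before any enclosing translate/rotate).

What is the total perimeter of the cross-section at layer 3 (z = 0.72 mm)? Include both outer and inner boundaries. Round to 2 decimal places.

30.80 mm

At z = 0.72 mm: the 27.5×4.5 cube contributes its full rectangle (perimeter 64.00 mm); the cylinder at (15, -2): section is a regular 8-gon, circumradius r=10 (perimeter = 2·8·10.000·sin(180°/8) = 61.23 mm); the cube at (-2.5, 0.5) (footprint 12.5×12) is included at this height (perimeter 49.00 mm); the cube at (-3, 1.5) is present — its section is the full 11.5×16 rectangle (perimeter 55.00 mm); After the difference (first − rest): starting from the 27.5×4.5 cube, the r=10 cylinder at (15, -2) partially overlaps it — only the 74.16 mm² overlap (of its 282.84 mm²) is removed, clipping the outline; the 12.5×12 cube at (-2.5, 0.5) partially overlaps it — only the 27.46 mm² overlap (of its 150.00 mm²) is removed, clipping the outline; the 11.5×16 cube at (-3, 1.5) misses the remaining region (no effect) — boundary = 30.80 mm. Overall, the cross-section has 2 separate islands. Total boundary length (outer) = 30.80 mm.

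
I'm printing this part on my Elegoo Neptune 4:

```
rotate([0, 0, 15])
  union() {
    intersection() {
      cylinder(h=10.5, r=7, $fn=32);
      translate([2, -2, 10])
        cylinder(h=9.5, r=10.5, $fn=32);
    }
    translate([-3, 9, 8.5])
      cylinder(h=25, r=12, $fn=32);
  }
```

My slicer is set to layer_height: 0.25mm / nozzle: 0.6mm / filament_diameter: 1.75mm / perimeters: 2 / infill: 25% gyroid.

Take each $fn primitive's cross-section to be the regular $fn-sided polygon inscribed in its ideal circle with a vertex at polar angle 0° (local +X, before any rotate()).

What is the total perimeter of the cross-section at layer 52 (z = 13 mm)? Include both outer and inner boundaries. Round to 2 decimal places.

75.28 mm

At z = 13 mm: the cylinder does not reach this height (z outside [0, 10.5]); the r=10.5 cylinder at (2, -2) contributes a regular 32-gon of circumradius 10.5 (perimeter = 2·32·10.500·sin(180°/32) = 65.87 mm); After intersecting: at least one operand is absent at this height, so nothing remains; the r=12 cylinder at (-3, 9) contributes a regular 32-gon of circumradius 12 (perimeter = 2·32·12.000·sin(180°/32) = 75.28 mm); Combining (union): only the r=12 cylinder at (-3, 9) is present, so the union is just that shape — boundary = 75.28 mm; (whole slice rotated 15° about Z — lengths, areas and connectivity unchanged). Overall, the cross-section is a single solid region. Total boundary length (outer) = 75.28 mm.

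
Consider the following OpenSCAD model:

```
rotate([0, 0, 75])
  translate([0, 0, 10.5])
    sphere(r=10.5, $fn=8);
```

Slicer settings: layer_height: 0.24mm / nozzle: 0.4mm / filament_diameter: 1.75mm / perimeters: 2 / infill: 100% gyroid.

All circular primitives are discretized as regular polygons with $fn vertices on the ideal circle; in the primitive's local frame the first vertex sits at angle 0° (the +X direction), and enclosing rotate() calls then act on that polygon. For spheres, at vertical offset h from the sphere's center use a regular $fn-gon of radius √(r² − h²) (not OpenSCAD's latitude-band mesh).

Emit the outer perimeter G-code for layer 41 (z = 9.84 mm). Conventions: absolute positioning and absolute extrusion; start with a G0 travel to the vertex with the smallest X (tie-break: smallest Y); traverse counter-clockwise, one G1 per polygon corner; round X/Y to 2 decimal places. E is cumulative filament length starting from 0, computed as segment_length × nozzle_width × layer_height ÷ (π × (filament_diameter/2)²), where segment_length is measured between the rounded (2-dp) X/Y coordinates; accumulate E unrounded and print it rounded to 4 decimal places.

G0 X-10.12 Y2.71 Z9.84
G1 X-9.08 Y-5.24 E0.3200
G1 X-2.71 Y-10.12 E0.6403
G1 X5.24 Y-9.08 E0.9603
G1 X10.12 Y-2.71 E1.2806
G1 X9.08 Y5.24 E1.6006
G1 X2.71 Y10.12 E1.9208
G1 X-5.24 Y9.08 E2.2408
G1 X-10.12 Y2.71 E2.5611

At z = 9.84 mm: the r=10.5 sphere contributes a regular 8-gon of circumradius √(10.5²−0.66²) = 10.479; (whole slice rotated 75° about Z — lengths, areas and connectivity unchanged). The outline is a single polygon with 8 vertices. Extrusion per mm of travel: 0.4 × 0.24 / (π × 0.875²) = 0.039912. Accumulating E over each segment gives final E = 2.5611.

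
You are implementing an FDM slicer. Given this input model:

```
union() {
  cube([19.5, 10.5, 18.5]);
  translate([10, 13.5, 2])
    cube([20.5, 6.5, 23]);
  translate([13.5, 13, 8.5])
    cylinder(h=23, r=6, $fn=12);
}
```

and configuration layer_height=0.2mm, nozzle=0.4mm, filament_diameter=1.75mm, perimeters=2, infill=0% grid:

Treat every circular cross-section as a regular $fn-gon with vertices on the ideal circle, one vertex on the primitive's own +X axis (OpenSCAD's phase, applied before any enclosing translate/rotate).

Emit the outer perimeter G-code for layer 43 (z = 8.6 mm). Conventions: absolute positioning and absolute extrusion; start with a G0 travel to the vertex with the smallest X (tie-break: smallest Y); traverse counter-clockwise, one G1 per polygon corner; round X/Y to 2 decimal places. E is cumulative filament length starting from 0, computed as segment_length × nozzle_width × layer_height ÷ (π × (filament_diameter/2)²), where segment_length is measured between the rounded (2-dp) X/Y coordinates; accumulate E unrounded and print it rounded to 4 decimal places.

At z = 8.6 mm: the 19.5×10.5 cube contributes its full rectangle; the cube at (10, 13.5) (footprint 20.5×6.5) is included at this height; the r=6 cylinder at (13.5, 13) gives a regular 12-gon of circumradius 6 (constant along its height); Combining (union): the regions partially overlap (shared area 67.23 mm²), so overlapping operands fuse into one piece — 1 connected region. The outline is a single polygon with 14 vertices. Extrusion per mm of travel: 0.4 × 0.2 / (π × 0.875²) = 0.033260. Accumulating E over each segment gives final E = 3.3583.

G0 X0.00 Y0.00 Z8.60
G1 X19.50 Y0.00 E0.6486
G1 X19.50 Y10.50 E0.9978
G1 X18.83 Y10.50 E1.0201
G1 X19.50 Y13.00 E1.1062
G1 X19.37 Y13.50 E1.1234
G1 X30.50 Y13.50 E1.4935
G1 X30.50 Y20.00 E1.7097
G1 X10.00 Y20.00 E2.3916
G1 X10.00 Y17.70 E2.4681
G1 X8.30 Y16.00 E2.5480
G1 X7.50 Y13.00 E2.6513
G1 X8.17 Y10.50 E2.7374
G1 X0.00 Y10.50 E3.0091
G1 X0.00 Y0.00 E3.3583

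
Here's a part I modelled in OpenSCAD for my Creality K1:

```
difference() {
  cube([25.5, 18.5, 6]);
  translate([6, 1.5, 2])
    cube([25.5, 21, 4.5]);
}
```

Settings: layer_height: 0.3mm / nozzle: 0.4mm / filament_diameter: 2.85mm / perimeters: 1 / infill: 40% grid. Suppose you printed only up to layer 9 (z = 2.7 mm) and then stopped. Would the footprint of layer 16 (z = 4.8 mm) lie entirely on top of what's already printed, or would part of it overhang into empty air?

Compare the two slices. At z = 2.7: the 25.5×18.5 cube contributes its full rectangle (area 471.75 mm²); the cube at (6, 1.5) (footprint 25.5×21) is included at this height (area 535.50 mm²); Subtracting the remaining from the first: starting from the 25.5×18.5 cube (471.75 mm²), the 25.5×21 cube at (6, 1.5) partially overlaps it — only the 331.50 mm² overlap (of its 535.50 mm²) is removed, clipping the outline — area = 140.25 mm². At z = 4.8: the cube (footprint 25.5×18.5) is included at this height (area 471.75 mm²); the cube at (6, 1.5) is present — its section is the full 25.5×21 rectangle (area 535.50 mm²); After the difference (first − rest): starting from the 25.5×18.5 cube (471.75 mm²), the 25.5×21 cube at (6, 1.5) partially overlaps it — only the 331.50 mm² overlap (of its 535.50 mm²) is removed, clipping the outline — area = 140.25 mm². Checking containment: the cross-section at z = 4.8 is a subset of the cross-section at z = 2.7.

entirely on top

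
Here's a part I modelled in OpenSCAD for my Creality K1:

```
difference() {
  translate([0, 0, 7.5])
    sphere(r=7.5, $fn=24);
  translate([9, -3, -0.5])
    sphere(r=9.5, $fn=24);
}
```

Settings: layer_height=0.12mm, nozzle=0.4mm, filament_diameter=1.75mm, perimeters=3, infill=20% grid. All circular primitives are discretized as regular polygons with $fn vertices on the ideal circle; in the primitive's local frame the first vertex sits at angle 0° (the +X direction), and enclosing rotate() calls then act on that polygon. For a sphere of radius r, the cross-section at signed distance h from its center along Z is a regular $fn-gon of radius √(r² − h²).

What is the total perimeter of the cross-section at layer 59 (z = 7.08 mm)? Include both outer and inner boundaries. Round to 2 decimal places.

At z = 7.08 mm: the sphere: section is a regular 24-gon, circumradius = √(r²−h²) = √(7.5²−0.42²) = 7.488 (perimeter = 2·24·7.488·sin(180°/24) = 46.92 mm); the r=9.5 sphere at (9, -3) slices to a regular 24-gon of circumradius 5.727 (√(r²−h²) with h=7.58 from center) (perimeter = 2·24·5.727·sin(180°/24) = 35.88 mm); After the difference (first − rest): starting from the r=7.5 sphere, the r=9.5 sphere at (9, -3) partially overlaps it — only the 22.54 mm² overlap (of its 101.85 mm²) is removed, clipping the outline — boundary = 47.60 mm. Overall, the cross-section is a single solid region. Total boundary length (outer) = 47.60 mm.

47.60 mm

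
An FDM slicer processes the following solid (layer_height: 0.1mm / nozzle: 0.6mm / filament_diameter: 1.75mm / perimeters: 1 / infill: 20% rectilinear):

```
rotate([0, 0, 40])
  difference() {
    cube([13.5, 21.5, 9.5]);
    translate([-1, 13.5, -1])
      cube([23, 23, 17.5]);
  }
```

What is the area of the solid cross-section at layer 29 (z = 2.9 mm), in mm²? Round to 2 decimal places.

182.25 mm²

At z = 2.9 mm: the cube (footprint 13.5×21.5) is included at this height (area 290.25 mm²); the 23×23 cube at (-1, 13.5) contributes its full rectangle (area 529.00 mm²); Taking the first minus the rest: starting from the 13.5×21.5 cube (290.25 mm²), the 23×23 cube at (-1, 13.5) partially overlaps it — only the 108.00 mm² overlap (of its 529.00 mm²) is removed, clipping the outline — area = 182.25 mm²; (rotated 40° about Z; rotation is an isometry so areas/perimeters/island counts are preserved). Overall, the cross-section is a single solid region. Net area = 182.25 mm².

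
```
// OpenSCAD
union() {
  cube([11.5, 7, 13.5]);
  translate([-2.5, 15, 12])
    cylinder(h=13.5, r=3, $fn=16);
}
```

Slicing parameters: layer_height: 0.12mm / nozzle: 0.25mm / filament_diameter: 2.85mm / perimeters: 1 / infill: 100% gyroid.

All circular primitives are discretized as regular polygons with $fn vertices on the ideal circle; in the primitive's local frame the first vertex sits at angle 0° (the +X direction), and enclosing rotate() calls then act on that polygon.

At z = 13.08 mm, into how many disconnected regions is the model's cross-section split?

At z = 13.08 mm: the 11.5×7 cube contributes its full rectangle; the r=3 cylinder at (-2.5, 15) contributes a regular 16-gon of circumradius 3; Taking the union: the 2 present regions are separate (no shared area or edge), so areas and boundary lengths simply add and each stays a separate island — 2 connected regions. The result has 2 disconnected regions.

2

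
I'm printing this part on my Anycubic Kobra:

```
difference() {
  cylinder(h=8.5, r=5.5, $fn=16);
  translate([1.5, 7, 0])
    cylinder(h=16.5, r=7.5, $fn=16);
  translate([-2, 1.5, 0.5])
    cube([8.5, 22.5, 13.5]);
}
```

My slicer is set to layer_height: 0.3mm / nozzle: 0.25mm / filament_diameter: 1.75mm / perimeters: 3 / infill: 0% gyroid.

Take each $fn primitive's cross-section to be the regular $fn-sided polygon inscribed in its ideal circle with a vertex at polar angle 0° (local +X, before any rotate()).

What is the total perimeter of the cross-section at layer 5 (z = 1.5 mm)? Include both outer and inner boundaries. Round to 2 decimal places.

32.32 mm

At z = 1.5 mm: the cylinder: section is a regular 16-gon, circumradius r=5.5 (perimeter = 2·16·5.500·sin(180°/16) = 34.34 mm); the cylinder at (1.5, 7): section is a regular 16-gon, circumradius r=7.5 (perimeter = 2·16·7.500·sin(180°/16) = 46.82 mm); the 8.5×22.5 cube at (-2, 1.5) contributes its full rectangle (perimeter 62.00 mm); Subtracting the remaining from the first: starting from the r=5.5 cylinder, the r=7.5 cylinder at (1.5, 7) partially overlaps it — only the 41.49 mm² overlap (of its 172.21 mm²) is removed, clipping the outline; the 8.5×22.5 cube at (-2, 1.5) misses the remaining region (no effect) — boundary = 32.32 mm. Overall, the cross-section is a single solid region. Total boundary length (outer) = 32.32 mm.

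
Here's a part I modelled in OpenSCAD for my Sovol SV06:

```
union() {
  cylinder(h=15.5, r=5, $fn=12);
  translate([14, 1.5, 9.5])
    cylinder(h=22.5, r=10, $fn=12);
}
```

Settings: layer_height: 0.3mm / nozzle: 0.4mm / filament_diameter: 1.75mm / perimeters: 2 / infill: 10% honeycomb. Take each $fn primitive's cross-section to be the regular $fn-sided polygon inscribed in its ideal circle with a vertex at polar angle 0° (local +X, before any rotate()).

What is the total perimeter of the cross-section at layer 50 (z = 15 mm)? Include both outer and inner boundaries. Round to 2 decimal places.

At z = 15 mm: the cylinder: section is a regular 12-gon, circumradius r=5 (perimeter = 2·12·5.000·sin(180°/12) = 31.06 mm); the r=10 cylinder at (14, 1.5) gives a regular 12-gon of circumradius 10 (constant along its height) (perimeter = 2·12·10.000·sin(180°/12) = 62.12 mm); Taking the union: the regions partially overlap (shared area 1.56 mm²), so the edge portions inside another operand are dropped and the merged outline is re-measured after clipping — boundary = 85.57 mm. Overall, the cross-section is a single solid region. Total boundary length (outer) = 85.57 mm.

85.57 mm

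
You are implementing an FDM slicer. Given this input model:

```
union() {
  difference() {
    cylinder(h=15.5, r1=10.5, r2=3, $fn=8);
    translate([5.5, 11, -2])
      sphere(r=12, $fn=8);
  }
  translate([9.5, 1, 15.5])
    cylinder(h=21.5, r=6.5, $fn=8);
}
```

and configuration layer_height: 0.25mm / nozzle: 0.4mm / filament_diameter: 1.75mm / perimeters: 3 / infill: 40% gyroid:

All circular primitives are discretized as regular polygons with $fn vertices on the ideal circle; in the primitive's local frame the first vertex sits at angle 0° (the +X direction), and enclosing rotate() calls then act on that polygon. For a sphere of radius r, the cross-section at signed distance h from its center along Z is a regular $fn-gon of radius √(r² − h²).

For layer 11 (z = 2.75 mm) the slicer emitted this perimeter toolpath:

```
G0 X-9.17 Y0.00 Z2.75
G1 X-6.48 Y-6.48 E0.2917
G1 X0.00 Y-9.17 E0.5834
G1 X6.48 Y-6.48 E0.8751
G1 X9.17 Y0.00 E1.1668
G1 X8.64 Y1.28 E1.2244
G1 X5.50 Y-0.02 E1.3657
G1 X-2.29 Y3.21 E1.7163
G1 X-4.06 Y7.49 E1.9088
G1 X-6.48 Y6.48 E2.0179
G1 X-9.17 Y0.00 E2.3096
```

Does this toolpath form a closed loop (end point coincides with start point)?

yes

Start point (G0): (-9.17, 0.00). End point (last G1): the path returns to the start — closed.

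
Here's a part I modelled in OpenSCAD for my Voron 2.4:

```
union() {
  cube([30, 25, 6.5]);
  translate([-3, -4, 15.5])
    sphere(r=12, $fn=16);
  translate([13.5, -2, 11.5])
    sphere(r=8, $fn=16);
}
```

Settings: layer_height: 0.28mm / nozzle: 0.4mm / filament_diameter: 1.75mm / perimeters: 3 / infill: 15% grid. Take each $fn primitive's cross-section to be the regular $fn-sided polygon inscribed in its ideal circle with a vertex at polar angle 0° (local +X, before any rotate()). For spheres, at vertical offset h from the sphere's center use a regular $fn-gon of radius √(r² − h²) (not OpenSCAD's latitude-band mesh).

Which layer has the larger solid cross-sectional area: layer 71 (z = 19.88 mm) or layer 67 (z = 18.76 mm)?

layer 67 (z = 18.76 mm)

Layer 71 (z = 19.88): the cube is not intersected at this z (z outside [0, 6.5]); the r=12 sphere at (-3, -4) contributes a regular 16-gon of circumradius √(12²−4.38²) = 11.172 (area = (16/2)·11.172²·sin(360°/16) = 382.12 mm²); the sphere at (13.5, -2) does not reach this height (|z−center|=8.380 > r=8); Merging all regions: only the r=12 sphere at (-3, -4) is present, so the union is just that shape — area = 382.12 mm². So its area = 382.12 mm². Layer 67 (z = 18.76): the cube is not intersected at this z (z outside [0, 6.5]); the sphere at (-3, -4): section is a regular 16-gon, circumradius = √(r²−h²) = √(12²−3.26²) = 11.549 (area = (16/2)·11.549²·sin(360°/16) = 408.32 mm²); the sphere at (13.5, -2): section is a regular 16-gon, circumradius = √(r²−h²) = √(8²−7.26²) = 3.360 (area = (16/2)·3.360²·sin(360°/16) = 34.57 mm²); Combining (union): the 2 present regions are separate (no shared area or edge), so areas and boundary lengths simply add and each stays a separate island — area = 442.89 mm². So its area = 442.89 mm². Layer 67 is larger (442.89 vs 382.12 mm²).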